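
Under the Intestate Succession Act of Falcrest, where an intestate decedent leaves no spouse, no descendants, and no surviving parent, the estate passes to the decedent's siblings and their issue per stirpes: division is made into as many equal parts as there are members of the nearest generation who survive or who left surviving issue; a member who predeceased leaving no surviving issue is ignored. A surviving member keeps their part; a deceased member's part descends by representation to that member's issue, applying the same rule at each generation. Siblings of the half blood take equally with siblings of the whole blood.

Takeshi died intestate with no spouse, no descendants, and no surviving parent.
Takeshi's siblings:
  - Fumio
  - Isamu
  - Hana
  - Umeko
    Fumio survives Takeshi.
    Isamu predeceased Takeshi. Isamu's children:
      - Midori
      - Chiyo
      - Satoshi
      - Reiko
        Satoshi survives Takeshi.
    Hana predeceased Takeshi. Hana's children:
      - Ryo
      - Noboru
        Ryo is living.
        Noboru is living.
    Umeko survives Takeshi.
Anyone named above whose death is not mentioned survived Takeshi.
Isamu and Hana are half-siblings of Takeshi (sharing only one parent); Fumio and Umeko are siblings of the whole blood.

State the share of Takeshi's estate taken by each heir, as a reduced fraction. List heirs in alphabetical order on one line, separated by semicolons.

No spouse, descendants, or parent survives, so the estate passes to Takeshi's siblings per stirpes.
Half-blood and whole-blood siblings take equally under the stated rule.
The estate is divided into 4 equal shares of 1/4 among Fumio, Isamu, Hana, Umeko.
Fumio is living and takes 1/4.
Isamu predeceased; the 1/4 allotted to Isamu's branch passes to Isamu's issue by representation.
The 1/4 is divided into 4 equal shares of 1/16 among Midori, Chiyo, Satoshi, Reiko.
Midori is living and takes 1/16.
Chiyo is living and takes 1/16.
Satoshi is living and takes 1/16.
Reiko is living and takes 1/16.
Hana predeceased; the 1/4 allotted to Hana's branch passes to Hana's issue by representation.
The 1/4 is divided into 2 equal shares of 1/8 among Ryo, Noboru.
Ryo is living and takes 1/8.
Noboru is living and takes 1/8.
Umeko is living and takes 1/4.

Chiyo 1/16; Fumio 1/4; Midori 1/16; Noboru 1/8; Reiko 1/16; Ryo 1/8; Satoshi 1/16; Umeko 1/4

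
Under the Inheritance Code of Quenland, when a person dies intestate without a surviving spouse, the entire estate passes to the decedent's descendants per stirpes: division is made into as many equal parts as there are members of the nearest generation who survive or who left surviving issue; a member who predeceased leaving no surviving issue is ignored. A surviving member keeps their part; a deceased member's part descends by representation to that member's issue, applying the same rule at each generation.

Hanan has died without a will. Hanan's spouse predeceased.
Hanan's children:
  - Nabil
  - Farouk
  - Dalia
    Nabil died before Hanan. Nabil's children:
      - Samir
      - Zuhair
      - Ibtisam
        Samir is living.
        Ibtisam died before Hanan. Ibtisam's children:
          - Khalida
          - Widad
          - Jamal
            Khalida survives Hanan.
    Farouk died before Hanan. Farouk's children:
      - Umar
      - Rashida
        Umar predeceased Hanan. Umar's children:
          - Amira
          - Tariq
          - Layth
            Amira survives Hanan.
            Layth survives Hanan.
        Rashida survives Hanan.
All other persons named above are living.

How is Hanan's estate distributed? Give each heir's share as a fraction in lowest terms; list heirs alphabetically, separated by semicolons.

Amira 1/18; Dalia 1/3; Jamal 1/27; Khalida 1/27; Layth 1/18; Rashida 1/6; Samir 1/9; Tariq 1/18; Widad 1/27; Zuhair 1/9

There is no surviving spouse, so the entire estate passes to Hanan's descendants per stirpes.
The estate is divided into 3 equal shares of 1/3 among Nabil, Farouk, Dalia.
Nabil predeceased; the 1/3 allotted to Nabil's branch passes to Nabil's issue by representation.
The 1/3 is divided into 3 equal shares of 1/9 among Samir, Zuhair, Ibtisam.
Samir is living and takes 1/9.
Zuhair is living and takes 1/9.
Ibtisam predeceased; the 1/9 allotted to Ibtisam's branch passes to Ibtisam's issue by representation.
The 1/9 is divided into 3 equal shares of 1/27 among Khalida, Widad, Jamal.
Khalida is living and takes 1/27.
Widad is living and takes 1/27.
Jamal is living and takes 1/27.
Farouk predeceased; the 1/3 allotted to Farouk's branch passes to Farouk's issue by representation.
The 1/3 is divided into 2 equal shares of 1/6 among Umar, Rashida.
Umar predeceased; the 1/6 allotted to Umar's branch passes to Umar's issue by representation.
The 1/6 is divided into 3 equal shares of 1/18 among Amira, Tariq, Layth.
Amira is living and takes 1/18.
Tariq is living and takes 1/18.
Layth is living and takes 1/18.
Rashida is living and takes 1/6.
Dalia is living and takes 1/3.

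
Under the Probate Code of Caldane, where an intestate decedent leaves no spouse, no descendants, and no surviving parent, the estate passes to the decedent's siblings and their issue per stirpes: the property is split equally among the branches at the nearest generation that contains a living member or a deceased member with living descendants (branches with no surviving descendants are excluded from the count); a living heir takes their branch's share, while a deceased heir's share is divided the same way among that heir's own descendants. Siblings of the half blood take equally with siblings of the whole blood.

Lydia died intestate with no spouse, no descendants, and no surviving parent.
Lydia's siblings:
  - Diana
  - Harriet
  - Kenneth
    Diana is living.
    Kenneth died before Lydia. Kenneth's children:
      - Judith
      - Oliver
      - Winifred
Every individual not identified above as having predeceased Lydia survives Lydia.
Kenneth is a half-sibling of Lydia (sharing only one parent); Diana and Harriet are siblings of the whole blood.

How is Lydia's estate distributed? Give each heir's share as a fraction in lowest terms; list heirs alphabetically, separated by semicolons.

Diana 1/3; Harriet 1/3; Judith 1/9; Oliver 1/9; Winifred 1/9

No spouse, descendants, or parent survives, so the estate passes to Lydia's siblings per stirpes.
Half-blood and whole-blood siblings take equally under the stated rule.
The estate is divided into 3 equal shares of 1/3 among Diana, Harriet, Kenneth.
Diana is living and takes 1/3.
Harriet is living and takes 1/3.
Kenneth predeceased; the 1/3 allotted to Kenneth's branch passes to Kenneth's issue by representation.
The 1/3 is divided into 3 equal shares of 1/9 among Judith, Oliver, Winifred.
Judith is living and takes 1/9.
Oliver is living and takes 1/9.
Winifred is living and takes 1/9.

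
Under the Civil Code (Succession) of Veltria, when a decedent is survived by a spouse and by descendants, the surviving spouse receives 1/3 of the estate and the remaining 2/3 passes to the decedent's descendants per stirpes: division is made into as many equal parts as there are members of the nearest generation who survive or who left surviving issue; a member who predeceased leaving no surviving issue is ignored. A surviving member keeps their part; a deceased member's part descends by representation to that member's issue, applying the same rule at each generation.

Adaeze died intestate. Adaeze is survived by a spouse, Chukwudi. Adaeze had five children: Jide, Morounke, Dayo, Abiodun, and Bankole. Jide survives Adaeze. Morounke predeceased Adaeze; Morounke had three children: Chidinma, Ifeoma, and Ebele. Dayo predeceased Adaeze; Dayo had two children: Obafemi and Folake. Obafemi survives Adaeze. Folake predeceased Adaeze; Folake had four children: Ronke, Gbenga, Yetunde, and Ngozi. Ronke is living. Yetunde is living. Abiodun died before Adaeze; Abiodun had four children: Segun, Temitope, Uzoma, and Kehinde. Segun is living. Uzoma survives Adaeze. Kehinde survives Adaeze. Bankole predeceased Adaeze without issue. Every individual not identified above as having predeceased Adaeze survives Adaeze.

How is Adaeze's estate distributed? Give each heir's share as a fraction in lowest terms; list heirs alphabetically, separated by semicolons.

Chukwudi, as surviving spouse, takes 1/3.
The remaining 2/3 passes to Adaeze's descendants per stirpes.
Bankole left no surviving issue, so that branch lapses and is disregarded.
The 2/3 is divided into 4 equal shares of 1/6 among Jide, Morounke, Dayo, Abiodun.
Jide is living and takes 1/6.
Morounke predeceased; the 1/6 allotted to Morounke's branch passes to Morounke's issue by representation.
The 1/6 is divided into 3 equal shares of 1/18 among Chidinma, Ifeoma, Ebele.
Chidinma is living and takes 1/18.
Ifeoma is living and takes 1/18.
Ebele is living and takes 1/18.
Dayo predeceased; the 1/6 allotted to Dayo's branch passes to Dayo's issue by representation.
The 1/6 is divided into 2 equal shares of 1/12 among Obafemi, Folake.
Obafemi is living and takes 1/12.
Folake predeceased; the 1/12 allotted to Folake's branch passes to Folake's issue by representation.
The 1/12 is divided into 4 equal shares of 1/48 among Ronke, Gbenga, Yetunde, Ngozi.
Ronke is living and takes 1/48.
Gbenga is living and takes 1/48.
Yetunde is living and takes 1/48.
Ngozi is living and takes 1/48.
Abiodun predeceased; the 1/6 allotted to Abiodun's branch passes to Abiodun's issue by representation.
The 1/6 is divided into 4 equal shares of 1/24 among Segun, Temitope, Uzoma, Kehinde.
Segun is living and takes 1/24.
Temitope is living and takes 1/24.
Uzoma is living and takes 1/24.
Kehinde is living and takes 1/24.

Chidinma 1/18; Chukwudi 1/3; Ebele 1/18; Gbenga 1/48; Ifeoma 1/18; Jide 1/6; Kehinde 1/24; Ngozi 1/48; Obafemi 1/12; Ronke 1/48; Segun 1/24; Temitope 1/24; Uzoma 1/24; Yetunde 1/48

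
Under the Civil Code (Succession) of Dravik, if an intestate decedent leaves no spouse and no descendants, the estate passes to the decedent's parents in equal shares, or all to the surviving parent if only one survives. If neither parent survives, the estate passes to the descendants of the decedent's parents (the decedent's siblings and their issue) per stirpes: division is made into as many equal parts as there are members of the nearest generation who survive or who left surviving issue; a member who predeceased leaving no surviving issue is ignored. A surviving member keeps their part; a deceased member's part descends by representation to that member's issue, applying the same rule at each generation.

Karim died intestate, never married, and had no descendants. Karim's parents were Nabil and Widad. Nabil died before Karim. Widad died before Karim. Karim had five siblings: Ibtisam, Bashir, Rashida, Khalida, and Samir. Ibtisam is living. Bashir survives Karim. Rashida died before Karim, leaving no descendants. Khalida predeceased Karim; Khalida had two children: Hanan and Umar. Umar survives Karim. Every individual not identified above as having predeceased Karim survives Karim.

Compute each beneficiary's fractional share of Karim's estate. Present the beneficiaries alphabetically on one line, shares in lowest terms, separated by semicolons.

Bashir 1/4; Hanan 1/8; Ibtisam 1/4; Samir 1/4; Umar 1/8

Neither parent survives and there are no descendants, so the estate passes to Karim's siblings and their issue per stirpes.
Rashida left no surviving issue, so that branch lapses and is disregarded.
The estate is divided into 4 equal shares of 1/4 among Ibtisam, Bashir, Khalida, Samir.
Ibtisam is living and takes 1/4.
Bashir is living and takes 1/4.
Khalida predeceased; the 1/4 allotted to Khalida's branch passes to Khalida's issue by representation.
The 1/4 is divided into 2 equal shares of 1/8 among Hanan, Umar.
Hanan is living and takes 1/8.
Umar is living and takes 1/8.
Samir is living and takes 1/4.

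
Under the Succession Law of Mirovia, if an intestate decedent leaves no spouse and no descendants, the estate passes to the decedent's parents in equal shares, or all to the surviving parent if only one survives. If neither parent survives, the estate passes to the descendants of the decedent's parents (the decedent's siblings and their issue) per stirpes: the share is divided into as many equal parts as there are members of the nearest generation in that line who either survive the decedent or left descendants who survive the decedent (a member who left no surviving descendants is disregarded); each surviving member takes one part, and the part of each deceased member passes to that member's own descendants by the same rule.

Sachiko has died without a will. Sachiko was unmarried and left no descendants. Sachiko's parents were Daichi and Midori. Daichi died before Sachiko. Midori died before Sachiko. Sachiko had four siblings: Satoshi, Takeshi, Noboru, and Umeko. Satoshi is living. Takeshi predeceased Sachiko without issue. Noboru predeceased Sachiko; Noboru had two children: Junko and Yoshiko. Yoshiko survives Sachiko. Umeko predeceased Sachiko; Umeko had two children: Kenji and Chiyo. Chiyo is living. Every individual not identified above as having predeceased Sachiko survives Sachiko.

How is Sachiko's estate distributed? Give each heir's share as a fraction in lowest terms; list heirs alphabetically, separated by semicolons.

Neither parent survives and there are no descendants, so the estate passes to Sachiko's siblings and their issue per stirpes.
Takeshi left no surviving issue, so that branch lapses and is disregarded.
The estate is divided into 3 equal shares of 1/3 among Satoshi, Noboru, Umeko.
Satoshi is living and takes 1/3.
Noboru predeceased; the 1/3 allotted to Noboru's branch passes to Noboru's issue by representation.
The 1/3 is divided into 2 equal shares of 1/6 among Junko, Yoshiko.
Junko is living and takes 1/6.
Yoshiko is living and takes 1/6.
Umeko predeceased; the 1/3 allotted to Umeko's branch passes to Umeko's issue by representation.
The 1/3 is divided into 2 equal shares of 1/6 among Kenji, Chiyo.
Kenji is living and takes 1/6.
Chiyo is living and takes 1/6.

Chiyo 1/6; Junko 1/6; Kenji 1/6; Satoshi 1/3; Yoshiko 1/6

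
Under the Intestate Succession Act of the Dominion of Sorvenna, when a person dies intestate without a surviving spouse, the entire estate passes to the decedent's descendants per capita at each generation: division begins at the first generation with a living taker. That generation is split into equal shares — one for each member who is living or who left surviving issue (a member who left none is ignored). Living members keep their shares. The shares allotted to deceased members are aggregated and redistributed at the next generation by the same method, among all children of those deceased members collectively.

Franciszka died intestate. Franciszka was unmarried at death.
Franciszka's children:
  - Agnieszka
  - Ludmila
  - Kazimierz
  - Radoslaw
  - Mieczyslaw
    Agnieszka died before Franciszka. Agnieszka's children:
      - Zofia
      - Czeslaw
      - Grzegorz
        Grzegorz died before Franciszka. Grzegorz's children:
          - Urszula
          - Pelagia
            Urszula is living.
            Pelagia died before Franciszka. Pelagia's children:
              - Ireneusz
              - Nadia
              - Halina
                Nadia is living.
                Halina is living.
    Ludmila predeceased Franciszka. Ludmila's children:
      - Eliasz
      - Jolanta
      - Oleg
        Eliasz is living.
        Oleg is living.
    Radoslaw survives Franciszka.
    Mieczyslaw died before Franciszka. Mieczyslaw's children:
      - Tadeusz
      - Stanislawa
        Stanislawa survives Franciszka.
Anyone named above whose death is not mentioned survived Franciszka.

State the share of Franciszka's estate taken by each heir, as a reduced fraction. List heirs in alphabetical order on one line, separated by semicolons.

There is no surviving spouse, so the entire estate passes to Franciszka's descendants per capita at each generation.
At generation 1 (Agnieszka, Ludmila, Kazimierz, Radoslaw, Mieczyslaw) there are 5 shares of (1)/5 = 1/5 each.
Living: Kazimierz and Radoslaw — each takes 1/5.
Deceased: Agnieszka, Ludmila, and Mieczyslaw. Their combined 3/5 is pooled and carried to generation 2.
At generation 2 (Zofia, Czeslaw, Grzegorz, Eliasz, Jolanta, Oleg, Tadeusz, Stanislawa) there are 8 shares of (3/5)/8 = 3/40 each.
Living: Zofia, Czeslaw, Eliasz, Jolanta, Oleg, Tadeusz, and Stanislawa — each takes 3/40.
Deceased: Grzegorz. That 3/40 share is carried to generation 3.
At generation 3 (Urszula, Pelagia) there are 2 shares of (3/40)/2 = 3/80 each.
Living: Urszula — each takes 3/80.
Deceased: Pelagia. That 3/80 share is carried to generation 4.
At generation 4 (Ireneusz, Nadia, Halina) there are 3 shares of (3/80)/3 = 1/80 each.
Living: Ireneusz, Nadia, and Halina — each takes 1/80.

Czeslaw 3/40; Eliasz 3/40; Halina 1/80; Ireneusz 1/80; Jolanta 3/40; Kazimierz 1/5; Nadia 1/80; Oleg 3/40; Radoslaw 1/5; Stanislawa 3/40; Tadeusz 3/40; Urszula 3/80; Zofia 3/40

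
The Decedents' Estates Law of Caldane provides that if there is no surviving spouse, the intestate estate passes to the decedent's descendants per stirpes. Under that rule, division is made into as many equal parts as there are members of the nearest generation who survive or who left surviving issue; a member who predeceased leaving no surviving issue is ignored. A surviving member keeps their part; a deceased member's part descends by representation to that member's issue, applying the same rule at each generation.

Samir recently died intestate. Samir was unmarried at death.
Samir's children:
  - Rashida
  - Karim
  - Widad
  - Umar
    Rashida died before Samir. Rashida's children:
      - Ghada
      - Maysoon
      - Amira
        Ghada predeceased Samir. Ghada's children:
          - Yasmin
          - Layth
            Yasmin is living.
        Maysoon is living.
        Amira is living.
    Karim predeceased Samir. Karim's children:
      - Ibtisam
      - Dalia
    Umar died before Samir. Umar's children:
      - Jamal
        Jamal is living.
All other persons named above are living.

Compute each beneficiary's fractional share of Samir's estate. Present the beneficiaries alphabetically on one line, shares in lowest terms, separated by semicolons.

Amira 1/12; Dalia 1/8; Ibtisam 1/8; Jamal 1/4; Layth 1/24; Maysoon 1/12; Widad 1/4; Yasmin 1/24

There is no surviving spouse, so the entire estate passes to Samir's descendants per stirpes.
The estate is divided into 4 equal shares of 1/4 among Rashida, Karim, Widad, Umar.
Rashida predeceased; the 1/4 allotted to Rashida's branch passes to Rashida's issue by representation.
The 1/4 is divided into 3 equal shares of 1/12 among Ghada, Maysoon, Amira.
Ghada predeceased; the 1/12 allotted to Ghada's branch passes to Ghada's issue by representation.
The 1/12 is divided into 2 equal shares of 1/24 among Yasmin, Layth.
Yasmin is living and takes 1/24.
Layth is living and takes 1/24.
Maysoon is living and takes 1/12.
Amira is living and takes 1/12.
Karim predeceased; the 1/4 allotted to Karim's branch passes to Karim's issue by representation.
The 1/4 is divided into 2 equal shares of 1/8 among Ibtisam, Dalia.
Ibtisam is living and takes 1/8.
Dalia is living and takes 1/8.
Widad is living and takes 1/4.
Umar predeceased; the 1/4 allotted to Umar's branch passes to Umar's issue by representation.
Jamal is the sole taker at this level and receives the full 1/4.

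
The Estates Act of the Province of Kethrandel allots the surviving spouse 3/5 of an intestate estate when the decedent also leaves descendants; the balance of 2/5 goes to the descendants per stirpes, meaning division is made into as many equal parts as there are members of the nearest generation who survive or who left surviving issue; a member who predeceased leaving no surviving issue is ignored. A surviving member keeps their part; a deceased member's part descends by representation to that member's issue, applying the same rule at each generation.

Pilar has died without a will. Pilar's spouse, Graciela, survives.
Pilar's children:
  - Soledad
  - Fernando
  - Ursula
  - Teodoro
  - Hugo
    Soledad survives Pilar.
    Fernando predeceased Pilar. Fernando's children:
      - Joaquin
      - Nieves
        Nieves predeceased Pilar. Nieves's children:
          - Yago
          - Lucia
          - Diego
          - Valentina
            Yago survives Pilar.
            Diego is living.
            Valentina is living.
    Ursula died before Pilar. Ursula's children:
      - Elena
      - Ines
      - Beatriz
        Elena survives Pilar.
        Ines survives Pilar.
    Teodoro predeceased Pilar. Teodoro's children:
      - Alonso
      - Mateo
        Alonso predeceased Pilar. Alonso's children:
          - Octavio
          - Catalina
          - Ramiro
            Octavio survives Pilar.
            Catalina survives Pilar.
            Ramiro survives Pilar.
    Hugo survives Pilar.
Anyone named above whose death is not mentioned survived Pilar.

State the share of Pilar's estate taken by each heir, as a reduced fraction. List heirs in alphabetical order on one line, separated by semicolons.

Graciela, as surviving spouse, takes 3/5.
The remaining 2/5 passes to Pilar's descendants per stirpes.
The 2/5 is divided into 5 equal shares of 2/25 among Soledad, Fernando, Ursula, Teodoro, Hugo.
Soledad is living and takes 2/25.
Fernando predeceased; the 2/25 allotted to Fernando's branch passes to Fernando's issue by representation.
The 2/25 is divided into 2 equal shares of 1/25 among Joaquin, Nieves.
Joaquin is living and takes 1/25.
Nieves predeceased; the 1/25 allotted to Nieves's branch passes to Nieves's issue by representation.
The 1/25 is divided into 4 equal shares of 1/100 among Yago, Lucia, Diego, Valentina.
Yago is living and takes 1/100.
Lucia is living and takes 1/100.
Diego is living and takes 1/100.
Valentina is living and takes 1/100.
Ursula predeceased; the 2/25 allotted to Ursula's branch passes to Ursula's issue by representation.
The 2/25 is divided into 3 equal shares of 2/75 among Elena, Ines, Beatriz.
Elena is living and takes 2/75.
Ines is living and takes 2/75.
Beatriz is living and takes 2/75.
Teodoro predeceased; the 2/25 allotted to Teodoro's branch passes to Teodoro's issue by representation.
The 2/25 is divided into 2 equal shares of 1/25 among Alonso, Mateo.
Alonso predeceased; the 1/25 allotted to Alonso's branch passes to Alonso's issue by representation.
The 1/25 is divided into 3 equal shares of 1/75 among Octavio, Catalina, Ramiro.
Octavio is living and takes 1/75.
Catalina is living and takes 1/75.
Ramiro is living and takes 1/75.
Mateo is living and takes 1/25.
Hugo is living and takes 2/25.

Beatriz 2/75; Catalina 1/75; Diego 1/100; Elena 2/75; Graciela 3/5; Hugo 2/25; Ines 2/75; Joaquin 1/25; Lucia 1/100; Mateo 1/25; Octavio 1/75; Ramiro 1/75; Soledad 2/25; Valentina 1/100; Yago 1/100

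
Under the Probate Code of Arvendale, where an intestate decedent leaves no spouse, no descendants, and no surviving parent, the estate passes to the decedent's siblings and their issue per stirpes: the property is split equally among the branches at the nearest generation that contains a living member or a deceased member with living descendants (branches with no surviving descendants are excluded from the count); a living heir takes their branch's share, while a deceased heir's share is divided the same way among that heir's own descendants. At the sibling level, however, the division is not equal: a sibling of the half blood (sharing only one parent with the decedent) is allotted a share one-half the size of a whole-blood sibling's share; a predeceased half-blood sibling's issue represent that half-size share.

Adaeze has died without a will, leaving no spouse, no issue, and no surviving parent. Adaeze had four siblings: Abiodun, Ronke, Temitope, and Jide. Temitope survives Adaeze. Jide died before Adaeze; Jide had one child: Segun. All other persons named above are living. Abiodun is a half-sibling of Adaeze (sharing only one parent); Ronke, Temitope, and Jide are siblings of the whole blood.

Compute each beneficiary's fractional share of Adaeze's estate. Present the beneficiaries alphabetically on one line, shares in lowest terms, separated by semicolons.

Abiodun 1/7; Ronke 2/7; Segun 2/7; Temitope 2/7

No spouse, descendants, or parent survives, so the estate passes to Adaeze's siblings per stirpes.
Half-blood siblings count for one-half the weight of whole-blood siblings at the initial division.
Dividing 1 in proportion to weights (total weight 7/2): Abiodun (weight 1/2) → 1/7; Ronke (weight 1) → 2/7; Temitope (weight 1) → 2/7; Jide (weight 1) → 2/7.
Abiodun is living and takes 1/7.
Ronke is living and takes 2/7.
Temitope is living and takes 2/7.
Jide predeceased; the 2/7 allotted to Jide's branch passes to Jide's issue by representation.
Segun is the sole taker at this level and receives the full 2/7.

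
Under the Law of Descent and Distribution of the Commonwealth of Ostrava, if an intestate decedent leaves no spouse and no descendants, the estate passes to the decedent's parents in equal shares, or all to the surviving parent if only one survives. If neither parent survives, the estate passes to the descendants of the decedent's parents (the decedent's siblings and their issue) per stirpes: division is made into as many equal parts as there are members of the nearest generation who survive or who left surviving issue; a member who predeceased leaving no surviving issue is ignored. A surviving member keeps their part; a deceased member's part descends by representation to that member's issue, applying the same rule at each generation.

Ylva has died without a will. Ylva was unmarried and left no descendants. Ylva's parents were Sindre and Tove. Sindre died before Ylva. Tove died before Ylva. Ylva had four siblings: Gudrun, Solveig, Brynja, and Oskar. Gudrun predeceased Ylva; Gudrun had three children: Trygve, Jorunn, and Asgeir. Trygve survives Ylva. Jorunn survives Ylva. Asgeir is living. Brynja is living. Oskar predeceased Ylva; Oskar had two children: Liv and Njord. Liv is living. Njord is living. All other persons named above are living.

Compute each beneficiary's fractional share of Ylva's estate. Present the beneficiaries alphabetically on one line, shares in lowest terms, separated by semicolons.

Asgeir 1/12; Brynja 1/4; Jorunn 1/12; Liv 1/8; Njord 1/8; Solveig 1/4; Trygve 1/12

Neither parent survives and there are no descendants, so the estate passes to Ylva's siblings and their issue per stirpes.
The estate is divided into 4 equal shares of 1/4 among Gudrun, Solveig, Brynja, Oskar.
Gudrun predeceased; the 1/4 allotted to Gudrun's branch passes to Gudrun's issue by representation.
The 1/4 is divided into 3 equal shares of 1/12 among Trygve, Jorunn, Asgeir.
Trygve is living and takes 1/12.
Jorunn is living and takes 1/12.
Asgeir is living and takes 1/12.
Solveig is living and takes 1/4.
Brynja is living and takes 1/4.
Oskar predeceased; the 1/4 allotted to Oskar's branch passes to Oskar's issue by representation.
The 1/4 is divided into 2 equal shares of 1/8 among Liv, Njord.
Liv is living and takes 1/8.
Njord is living and takes 1/8.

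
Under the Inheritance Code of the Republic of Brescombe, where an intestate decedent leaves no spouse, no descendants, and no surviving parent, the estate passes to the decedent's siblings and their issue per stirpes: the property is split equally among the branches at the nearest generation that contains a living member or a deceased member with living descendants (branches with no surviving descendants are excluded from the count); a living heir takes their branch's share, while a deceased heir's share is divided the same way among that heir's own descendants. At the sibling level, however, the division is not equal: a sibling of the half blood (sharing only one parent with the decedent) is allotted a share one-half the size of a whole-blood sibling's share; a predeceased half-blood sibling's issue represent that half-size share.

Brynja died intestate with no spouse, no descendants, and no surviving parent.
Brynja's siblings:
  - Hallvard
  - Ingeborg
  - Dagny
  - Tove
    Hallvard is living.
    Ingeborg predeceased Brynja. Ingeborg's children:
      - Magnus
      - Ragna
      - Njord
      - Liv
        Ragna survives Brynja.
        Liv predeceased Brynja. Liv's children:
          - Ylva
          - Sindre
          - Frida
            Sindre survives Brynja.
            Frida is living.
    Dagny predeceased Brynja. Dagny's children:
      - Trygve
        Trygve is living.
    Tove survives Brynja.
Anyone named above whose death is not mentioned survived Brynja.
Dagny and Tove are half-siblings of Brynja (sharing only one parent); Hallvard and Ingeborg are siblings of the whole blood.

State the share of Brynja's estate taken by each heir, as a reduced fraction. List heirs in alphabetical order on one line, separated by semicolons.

No spouse, descendants, or parent survives, so the estate passes to Brynja's siblings per stirpes.
Half-blood siblings count for one-half the weight of whole-blood siblings at the initial division.
Dividing 1 in proportion to weights (total weight 3): Hallvard (weight 1) → 1/3; Ingeborg (weight 1) → 1/3; Dagny (weight 1/2) → 1/6; Tove (weight 1/2) → 1/6.
Hallvard is living and takes 1/3.
Ingeborg predeceased; the 1/3 allotted to Ingeborg's branch passes to Ingeborg's issue by representation.
The 1/3 is divided into 4 equal shares of 1/12 among Magnus, Ragna, Njord, Liv.
Magnus is living and takes 1/12.
Ragna is living and takes 1/12.
Njord is living and takes 1/12.
Liv predeceased; the 1/12 allotted to Liv's branch passes to Liv's issue by representation.
The 1/12 is divided into 3 equal shares of 1/36 among Ylva, Sindre, Frida.
Ylva is living and takes 1/36.
Sindre is living and takes 1/36.
Frida is living and takes 1/36.
Dagny predeceased; the 1/6 allotted to Dagny's branch passes to Dagny's issue by representation.
Trygve is the sole taker at this level and receives the full 1/6.
Tove is living and takes 1/6.

Frida 1/36; Hallvard 1/3; Magnus 1/12; Njord 1/12; Ragna 1/12; Sindre 1/36; Tove 1/6; Trygve 1/6; Ylva 1/36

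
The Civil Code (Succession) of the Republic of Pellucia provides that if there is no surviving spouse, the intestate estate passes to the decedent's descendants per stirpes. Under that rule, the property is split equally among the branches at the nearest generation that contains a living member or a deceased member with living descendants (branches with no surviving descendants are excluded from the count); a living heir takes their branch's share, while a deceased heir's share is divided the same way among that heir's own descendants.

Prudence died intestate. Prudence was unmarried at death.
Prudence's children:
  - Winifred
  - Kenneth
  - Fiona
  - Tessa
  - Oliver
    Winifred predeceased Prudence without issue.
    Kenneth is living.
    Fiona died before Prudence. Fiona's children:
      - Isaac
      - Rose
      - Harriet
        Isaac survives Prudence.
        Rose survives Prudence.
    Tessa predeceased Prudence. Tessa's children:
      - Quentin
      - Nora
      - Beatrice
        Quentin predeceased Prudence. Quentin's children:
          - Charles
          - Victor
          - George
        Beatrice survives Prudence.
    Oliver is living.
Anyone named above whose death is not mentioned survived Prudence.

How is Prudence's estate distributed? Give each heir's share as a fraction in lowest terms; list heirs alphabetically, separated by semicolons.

Beatrice 1/12; Charles 1/36; George 1/36; Harriet 1/12; Isaac 1/12; Kenneth 1/4; Nora 1/12; Oliver 1/4; Rose 1/12; Victor 1/36

There is no surviving spouse, so the entire estate passes to Prudence's descendants per stirpes.
Winifred left no surviving issue, so that branch lapses and is disregarded.
The estate is divided into 4 equal shares of 1/4 among Kenneth, Fiona, Tessa, Oliver.
Kenneth is living and takes 1/4.
Fiona predeceased; the 1/4 allotted to Fiona's branch passes to Fiona's issue by representation.
The 1/4 is divided into 3 equal shares of 1/12 among Isaac, Rose, Harriet.
Isaac is living and takes 1/12.
Rose is living and takes 1/12.
Harriet is living and takes 1/12.
Tessa predeceased; the 1/4 allotted to Tessa's branch passes to Tessa's issue by representation.
The 1/4 is divided into 3 equal shares of 1/12 among Quentin, Nora, Beatrice.
Quentin predeceased; the 1/12 allotted to Quentin's branch passes to Quentin's issue by representation.
The 1/12 is divided into 3 equal shares of 1/36 among Charles, Victor, George.
Charles is living and takes 1/36.
Victor is living and takes 1/36.
George is living and takes 1/36.
Nora is living and takes 1/12.
Beatrice is living and takes 1/12.
Oliver is living and takes 1/4.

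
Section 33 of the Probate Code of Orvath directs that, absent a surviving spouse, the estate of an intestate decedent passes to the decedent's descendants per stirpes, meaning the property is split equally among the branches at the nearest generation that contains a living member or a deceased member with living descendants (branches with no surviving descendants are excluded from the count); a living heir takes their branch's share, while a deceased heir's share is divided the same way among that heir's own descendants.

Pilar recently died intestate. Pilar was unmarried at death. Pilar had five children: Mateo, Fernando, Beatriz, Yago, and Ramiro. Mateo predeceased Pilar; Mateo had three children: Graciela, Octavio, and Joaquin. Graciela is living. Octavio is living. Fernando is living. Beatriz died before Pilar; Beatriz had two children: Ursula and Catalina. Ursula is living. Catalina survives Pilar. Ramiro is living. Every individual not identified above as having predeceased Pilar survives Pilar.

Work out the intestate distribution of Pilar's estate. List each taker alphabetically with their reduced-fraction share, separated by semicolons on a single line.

There is no surviving spouse, so the entire estate passes to Pilar's descendants per stirpes.
The estate is divided into 5 equal shares of 1/5 among Mateo, Fernando, Beatriz, Yago, Ramiro.
Mateo predeceased; the 1/5 allotted to Mateo's branch passes to Mateo's issue by representation.
The 1/5 is divided into 3 equal shares of 1/15 among Graciela, Octavio, Joaquin.
Graciela is living and takes 1/15.
Octavio is living and takes 1/15.
Joaquin is living and takes 1/15.
Fernando is living and takes 1/5.
Beatriz predeceased; the 1/5 allotted to Beatriz's branch passes to Beatriz's issue by representation.
The 1/5 is divided into 2 equal shares of 1/10 among Ursula, Catalina.
Ursula is living and takes 1/10.
Catalina is living and takes 1/10.
Yago is living and takes 1/5.
Ramiro is living and takes 1/5.

Catalina 1/10; Fernando 1/5; Graciela 1/15; Joaquin 1/15; Octavio 1/15; Ramiro 1/5; Ursula 1/10; Yago 1/5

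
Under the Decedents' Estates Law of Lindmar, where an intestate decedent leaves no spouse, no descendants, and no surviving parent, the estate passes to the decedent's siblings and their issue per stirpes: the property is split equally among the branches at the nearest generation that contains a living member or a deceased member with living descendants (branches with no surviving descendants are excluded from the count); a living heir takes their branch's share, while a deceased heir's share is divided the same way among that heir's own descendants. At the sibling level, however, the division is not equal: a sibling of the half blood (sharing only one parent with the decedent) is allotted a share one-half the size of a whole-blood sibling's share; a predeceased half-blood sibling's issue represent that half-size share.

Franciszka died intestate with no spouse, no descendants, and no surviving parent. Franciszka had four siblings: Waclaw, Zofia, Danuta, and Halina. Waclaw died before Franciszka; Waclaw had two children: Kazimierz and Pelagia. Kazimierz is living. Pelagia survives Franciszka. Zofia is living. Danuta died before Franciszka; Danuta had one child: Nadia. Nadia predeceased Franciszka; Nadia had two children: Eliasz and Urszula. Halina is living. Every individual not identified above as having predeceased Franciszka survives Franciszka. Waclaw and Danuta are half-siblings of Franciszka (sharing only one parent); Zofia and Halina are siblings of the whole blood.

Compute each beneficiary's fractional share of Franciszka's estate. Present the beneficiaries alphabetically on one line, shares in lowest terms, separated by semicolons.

Eliasz 1/12; Halina 1/3; Kazimierz 1/12; Pelagia 1/12; Urszula 1/12; Zofia 1/3

No spouse, descendants, or parent survives, so the estate passes to Franciszka's siblings per stirpes.
Half-blood siblings count for one-half the weight of whole-blood siblings at the initial division.
Dividing 1 in proportion to weights (total weight 3): Waclaw (weight 1/2) → 1/6; Zofia (weight 1) → 1/3; Danuta (weight 1/2) → 1/6; Halina (weight 1) → 1/3.
Waclaw predeceased; the 1/6 allotted to Waclaw's branch passes to Waclaw's issue by representation.
The 1/6 is divided into 2 equal shares of 1/12 among Kazimierz, Pelagia.
Kazimierz is living and takes 1/12.
Pelagia is living and takes 1/12.
Zofia is living and takes 1/3.
Danuta predeceased; the 1/6 allotted to Danuta's branch passes to Danuta's issue by representation.
Nadia's line is the sole branch at this level, so the full 1/6 passes to Nadia's issue by representation.
The 1/6 is divided into 2 equal shares of 1/12 among Eliasz, Urszula.
Eliasz is living and takes 1/12.
Urszula is living and takes 1/12.
Halina is living and takes 1/3.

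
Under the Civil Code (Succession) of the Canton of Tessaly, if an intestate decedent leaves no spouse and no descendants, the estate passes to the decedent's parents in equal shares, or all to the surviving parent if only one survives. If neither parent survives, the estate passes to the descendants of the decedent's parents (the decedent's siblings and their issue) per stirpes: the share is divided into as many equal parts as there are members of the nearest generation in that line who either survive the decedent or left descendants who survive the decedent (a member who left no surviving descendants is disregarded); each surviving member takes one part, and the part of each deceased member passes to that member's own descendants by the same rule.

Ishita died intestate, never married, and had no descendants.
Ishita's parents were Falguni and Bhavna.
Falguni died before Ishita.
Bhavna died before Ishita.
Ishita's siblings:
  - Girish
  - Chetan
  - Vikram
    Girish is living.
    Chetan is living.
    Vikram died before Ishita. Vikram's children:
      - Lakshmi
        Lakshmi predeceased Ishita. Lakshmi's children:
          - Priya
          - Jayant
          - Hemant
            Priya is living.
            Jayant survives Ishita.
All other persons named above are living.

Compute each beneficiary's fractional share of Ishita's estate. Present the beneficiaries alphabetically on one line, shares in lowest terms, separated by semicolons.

Neither parent survives and there are no descendants, so the estate passes to Ishita's siblings and their issue per stirpes.
The estate is divided into 3 equal shares of 1/3 among Girish, Chetan, Vikram.
Girish is living and takes 1/3.
Chetan is living and takes 1/3.
Vikram predeceased; the 1/3 allotted to Vikram's branch passes to Vikram's issue by representation.
Lakshmi's line is the sole branch at this level, so the full 1/3 passes to Lakshmi's issue by representation.
The 1/3 is divided into 3 equal shares of 1/9 among Priya, Jayant, Hemant.
Priya is living and takes 1/9.
Jayant is living and takes 1/9.
Hemant is living and takes 1/9.

Chetan 1/3; Girish 1/3; Hemant 1/9; Jayant 1/9; Priya 1/9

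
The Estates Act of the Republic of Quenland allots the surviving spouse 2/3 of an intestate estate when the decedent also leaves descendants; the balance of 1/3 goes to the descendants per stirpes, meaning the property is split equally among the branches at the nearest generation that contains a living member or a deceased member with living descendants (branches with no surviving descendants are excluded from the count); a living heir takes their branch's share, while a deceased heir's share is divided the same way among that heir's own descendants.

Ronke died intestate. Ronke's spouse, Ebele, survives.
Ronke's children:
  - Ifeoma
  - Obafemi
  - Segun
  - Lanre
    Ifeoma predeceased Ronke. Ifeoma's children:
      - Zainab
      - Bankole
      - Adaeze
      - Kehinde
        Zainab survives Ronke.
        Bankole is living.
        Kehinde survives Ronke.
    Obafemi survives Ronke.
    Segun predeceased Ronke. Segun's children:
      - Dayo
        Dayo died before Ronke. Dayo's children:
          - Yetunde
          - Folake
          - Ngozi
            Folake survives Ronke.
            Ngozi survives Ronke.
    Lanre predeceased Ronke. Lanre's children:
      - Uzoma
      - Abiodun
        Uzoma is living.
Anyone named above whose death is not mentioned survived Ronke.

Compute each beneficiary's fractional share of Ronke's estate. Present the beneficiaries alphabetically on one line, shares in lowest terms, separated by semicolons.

Ebele, as surviving spouse, takes 2/3.
The remaining 1/3 passes to Ronke's descendants per stirpes.
The 1/3 is divided into 4 equal shares of 1/12 among Ifeoma, Obafemi, Segun, Lanre.
Ifeoma predeceased; the 1/12 allotted to Ifeoma's branch passes to Ifeoma's issue by representation.
The 1/12 is divided into 4 equal shares of 1/48 among Zainab, Bankole, Adaeze, Kehinde.
Zainab is living and takes 1/48.
Bankole is living and takes 1/48.
Adaeze is living and takes 1/48.
Kehinde is living and takes 1/48.
Obafemi is living and takes 1/12.
Segun predeceased; the 1/12 allotted to Segun's branch passes to Segun's issue by representation.
Dayo's line is the sole branch at this level, so the full 1/12 passes to Dayo's issue by representation.
The 1/12 is divided into 3 equal shares of 1/36 among Yetunde, Folake, Ngozi.
Yetunde is living and takes 1/36.
Folake is living and takes 1/36.
Ngozi is living and takes 1/36.
Lanre predeceased; the 1/12 allotted to Lanre's branch passes to Lanre's issue by representation.
The 1/12 is divided into 2 equal shares of 1/24 among Uzoma, Abiodun.
Uzoma is living and takes 1/24.
Abiodun is living and takes 1/24.

Abiodun 1/24; Adaeze 1/48; Bankole 1/48; Ebele 2/3; Folake 1/36; Kehinde 1/48; Ngozi 1/36; Obafemi 1/12; Uzoma 1/24; Yetunde 1/36; Zainab 1/48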